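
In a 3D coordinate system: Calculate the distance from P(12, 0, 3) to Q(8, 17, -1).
d = √[(-4)² + (17)² + (-4)²] = √321 = 17.92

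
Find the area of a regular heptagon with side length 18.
For a regular 7-gon with side length s = 18:
Apothem a = s / (2*tan(pi/7)) = 18 / (2*tan(pi/7)) ≈ 18.6887
Perimeter P = 7 * 18 = 126
Area = (1/2) * P * a = (1/2) * 126 * 18.6887 = 1177.39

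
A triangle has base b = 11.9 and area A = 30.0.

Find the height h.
A = ½bh  →  h = 2A/b
h = 2·30.0/11.9 = 5.042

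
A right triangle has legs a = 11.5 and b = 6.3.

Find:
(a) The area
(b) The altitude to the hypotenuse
(a) Area = ½ab = ½·11.5·6.3 = 36.225
(b) Hypotenuse c = √(11.5² + 6.3²) = √171.94 = 13.1126
    Area = ½·c·h_c  →  h_c = 2·Area/c = 2·36.225/13.1126 = 5.525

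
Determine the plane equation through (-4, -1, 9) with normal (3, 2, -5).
d = n·P = (3)(-4) + (2)(-1) + (-5)(9) = -59
Plane: 3x + 2y - 5z = -59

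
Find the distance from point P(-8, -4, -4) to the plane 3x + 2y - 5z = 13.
d = |3(-8) + 2(-4) + (-5)(-4) - (13)| / √(3² + 2² + (-5)²) = 25/√38 = 4.056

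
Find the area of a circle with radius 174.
Area = pi * r²
Area = pi * 174²
Area = pi * 30276
Area = 95114.86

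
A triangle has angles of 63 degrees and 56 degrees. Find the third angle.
Sum of angles in a triangle = 180 degrees
Third angle = 180 - 63 - 56
Third angle = 61 degrees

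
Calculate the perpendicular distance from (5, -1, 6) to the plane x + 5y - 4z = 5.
d = |1(5) + 5(-1) + (-4)(6) - (5)| / √(1² + 5² + (-4)²) = 29/√42 = 4.475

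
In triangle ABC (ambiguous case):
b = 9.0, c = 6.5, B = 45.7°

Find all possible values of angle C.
sin(C)/c = sin(B)/b  →  sin(C) = c·sin(B)/b = 6.5·sin(45.7°)/9.0 = 0.516889
C₁ = arcsin(0.516889) = 31.12°,  C₂ = 180° - C₁ = 148.88°
Check C₂: A = 180° - 45.7° - 148.88° = -14.58° ≤ 0, rejected
C = 31.12° (one solution)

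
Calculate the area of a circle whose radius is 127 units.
Area = pi * r²
Area = pi * 127²
Area = pi * 16129
Area = 50670.75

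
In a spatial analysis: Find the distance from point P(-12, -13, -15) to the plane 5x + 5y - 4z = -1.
d = |5(-12) + 5(-13) + (-4)(-15) - (-1)| / √(5² + 5² + (-4)²) = 64/√66 = 7.878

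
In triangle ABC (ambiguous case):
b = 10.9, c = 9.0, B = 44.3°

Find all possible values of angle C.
sin(C)/c = sin(B)/b  →  sin(C) = c·sin(B)/b = 9.0·sin(44.3°)/10.9 = 0.576673
C₁ = arcsin(0.576673) = 35.22°,  C₂ = 180° - C₁ = 144.78°
Check C₂: A = 180° - 44.3° - 144.78° = -9.08° ≤ 0, rejected
C = 35.22° (one solution)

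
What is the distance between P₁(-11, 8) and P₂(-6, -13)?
Using the distance formula: d = sqrt((x₂-x₁)² + (y₂-y₁)²)
dx = (-6) - (-11) = 5
dy = (-13) - 8 = -21
d = sqrt(5² + (-21)²) = sqrt(25 + 441) = sqrt(466) = 21.59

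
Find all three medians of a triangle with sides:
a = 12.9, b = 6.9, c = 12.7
Using m_x = ½√(2y² + 2z² - x²):
m_a = ½√(2·6.9² + 2·12.7² - 12.9²) = ½√251.39 = 7.928
m_b = ½√(2·12.9² + 2·12.7² - 6.9²) = ½√607.79 = 12.33
m_c = ½√(2·12.9² + 2·6.9² - 12.7²) = ½√266.75 = 8.166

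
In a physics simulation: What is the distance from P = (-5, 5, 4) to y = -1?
d = |0(-5) + 1(5) + 0(4) - (-1)| / √(0² + 1² + 0²) = 6/√1 = 6.0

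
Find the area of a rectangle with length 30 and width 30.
Area = length * width
Area = 30 * 30
Area = 900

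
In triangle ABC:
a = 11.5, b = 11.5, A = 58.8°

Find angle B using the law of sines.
sin(B)/b = sin(A)/a
sin(B) = b·sin(A)/a = 11.5·sin(58.8°)/11.5 = 0.855364
B = arcsin(0.855364) = 58.8°  (b ≤ a, so B ≤ A and the acute solution is unique)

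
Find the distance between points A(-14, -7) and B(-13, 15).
Using the distance formula: d = sqrt((x₂-x₁)² + (y₂-y₁)²)
dx = (-13) - (-14) = 1
dy = 15 - (-7) = 22
d = sqrt(1² + 22²) = sqrt(1 + 484) = sqrt(485) = 22.02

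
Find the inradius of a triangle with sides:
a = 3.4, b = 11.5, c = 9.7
s = (a+b+c)/2 = (3.4+11.5+9.7)/2 = 12.3
Area = √(s(s-a)(s-b)(s-c)) = √(12.3·8.9·0.8·2.6) = 15.0897
r = Area/s = 15.0897/12.3 = 1.227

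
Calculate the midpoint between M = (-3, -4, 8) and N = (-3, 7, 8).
Midpoint = ((-3-3)/2, (-4+7)/2, (8+8)/2) = (-3, 1.5, 8)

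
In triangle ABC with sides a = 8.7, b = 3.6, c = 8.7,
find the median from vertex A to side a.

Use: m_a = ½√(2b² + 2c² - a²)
m_a = ½√(2·3.6² + 2·8.7² - 8.7²)
m_a = ½√(25.92 + 151.38 - 75.69) = ½√101.61 = 5.04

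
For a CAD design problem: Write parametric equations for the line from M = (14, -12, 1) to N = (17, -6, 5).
Direction vector d = N - M = (3, 6, 4)
x = 14 + 3t, y = -12 + 6t, z = 1 + 4t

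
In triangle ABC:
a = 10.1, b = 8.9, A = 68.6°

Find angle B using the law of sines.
sin(B)/b = sin(A)/a
sin(B) = b·sin(A)/a = 8.9·sin(68.6°)/10.1 = 0.820435
B = arcsin(0.820435) = 55.13°  (b ≤ a, so B ≤ A and the acute solution is unique)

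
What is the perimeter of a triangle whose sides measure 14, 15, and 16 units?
Perimeter = sum of all sides
Perimeter = 14 + 15 + 16
Perimeter = 45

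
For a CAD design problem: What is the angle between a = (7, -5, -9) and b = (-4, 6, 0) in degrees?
a·b = -58, |a|² = 155, |b|² = 52
cos θ = -58/√8060 ≈ -0.646
θ ≈ 130.2°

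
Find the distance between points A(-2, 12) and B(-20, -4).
Using the distance formula: d = sqrt((x₂-x₁)² + (y₂-y₁)²)
dx = (-20) - (-2) = -18
dy = (-4) - 12 = -16
d = sqrt((-18)² + (-16)²) = sqrt(324 + 256) = sqrt(580) = 24.08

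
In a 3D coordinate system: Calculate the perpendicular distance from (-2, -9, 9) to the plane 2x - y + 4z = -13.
d = |2(-2) + (-1)(-9) + 4(9) - (-13)| / √(2² + (-1)² + 4²) = 54/√21 = 11.78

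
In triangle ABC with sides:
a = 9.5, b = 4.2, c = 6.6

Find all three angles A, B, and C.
By the law of cosines:
cos(A) = (b² + c² - a²)/(2bc) = -0.523990  →  A = 121.6°
cos(B) = (a² + c² - b²)/(2ac) = 0.926396  →  B = 22.12°
cos(C) = (a² + b² - c²)/(2ab) = 0.806140  →  C = 36.28°
Check: A + B + C = 180.0° ✓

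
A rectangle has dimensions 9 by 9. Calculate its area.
Area = length * width
Area = 9 * 9
Area = 81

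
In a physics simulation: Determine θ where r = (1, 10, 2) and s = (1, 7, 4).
r·s = 79, |r|² = 105, |s|² = 66
cos θ = 79/√6930 ≈ 0.949
θ ≈ 18.38°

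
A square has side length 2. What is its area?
Area = s²
Area = 2²
Area = 4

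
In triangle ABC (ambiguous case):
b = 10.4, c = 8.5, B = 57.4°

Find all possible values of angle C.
sin(C)/c = sin(B)/b  →  sin(C) = c·sin(B)/b = 8.5·sin(57.4°)/10.4 = 0.688543
C₁ = arcsin(0.688543) = 43.51°,  C₂ = 180° - C₁ = 136.49°
Check C₂: A = 180° - 57.4° - 136.49° = -13.89° ≤ 0, rejected
C = 43.51° (one solution)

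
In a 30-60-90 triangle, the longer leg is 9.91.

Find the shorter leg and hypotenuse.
In a 30-60-90 triangle, sides are in ratio 1 : √3 : 2.
Long leg = short leg·√3  →  short leg = 9.91/√3 = 5.722
Hypotenuse = 2·(short leg) = 2·9.91/√3 = 11.44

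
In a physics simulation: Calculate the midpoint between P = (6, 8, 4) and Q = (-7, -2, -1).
Midpoint = ((6-7)/2, (8-2)/2, (4-1)/2) = (-0.5, 3, 1.5)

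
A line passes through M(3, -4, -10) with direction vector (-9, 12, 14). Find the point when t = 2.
P(2) = (3 + (-9)(2), -4 + 12(2), -10 + 14(2)) = (-15, 20, 18)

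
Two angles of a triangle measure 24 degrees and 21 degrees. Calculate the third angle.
Sum of angles in a triangle = 180 degrees
Third angle = 180 - 24 - 21
Third angle = 135 degrees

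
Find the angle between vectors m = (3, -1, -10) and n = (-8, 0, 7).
m·n = -94, |m|² = 110, |n|² = 113
cos θ = -94/√12430 ≈ -0.8431
θ ≈ 147.5°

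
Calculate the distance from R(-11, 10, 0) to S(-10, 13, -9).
d = √[(1)² + (3)² + (-9)²] = √91 = 9.539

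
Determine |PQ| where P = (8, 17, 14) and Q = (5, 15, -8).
d = √[(-3)² + (-2)² + (-22)²] = √497 = 22.29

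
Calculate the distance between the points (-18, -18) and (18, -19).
Using the distance formula: d = sqrt((x₂-x₁)² + (y₂-y₁)²)
dx = 18 - (-18) = 36
dy = (-19) - (-18) = -1
d = sqrt(36² + (-1)²) = sqrt(1296 + 1) = sqrt(1297) = 36.01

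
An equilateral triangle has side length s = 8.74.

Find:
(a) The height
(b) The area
(a) Height h = s·√3/2 = 8.74·√3/2 = 7.569
(b) Area = (√3/4)·s² = (√3/4)·8.74² = (√3/4)·76.3876 = 33.08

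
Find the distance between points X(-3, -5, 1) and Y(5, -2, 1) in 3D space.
d = √[(8)² + (3)² + (0)²] = √73 = 8.544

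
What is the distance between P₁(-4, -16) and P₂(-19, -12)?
Using the distance formula: d = sqrt((x₂-x₁)² + (y₂-y₁)²)
dx = (-19) - (-4) = -15
dy = (-12) - (-16) = 4
d = sqrt((-15)² + 4²) = sqrt(225 + 16) = sqrt(241) = 15.52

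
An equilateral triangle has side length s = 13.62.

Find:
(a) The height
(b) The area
(a) Height h = s·√3/2 = 13.62·√3/2 = 11.8
(b) Area = (√3/4)·s² = (√3/4)·13.62² = (√3/4)·185.504 = 80.33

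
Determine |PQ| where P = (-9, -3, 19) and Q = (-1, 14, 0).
d = √[(8)² + (17)² + (-19)²] = √714 = 26.72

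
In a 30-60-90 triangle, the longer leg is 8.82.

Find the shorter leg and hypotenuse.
In a 30-60-90 triangle, sides are in ratio 1 : √3 : 2.
Long leg = short leg·√3  →  short leg = 8.82/√3 = 5.092
Hypotenuse = 2·(short leg) = 2·8.82/√3 = 10.18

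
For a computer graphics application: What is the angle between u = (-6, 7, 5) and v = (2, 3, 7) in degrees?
u·v = 44, |u|² = 110, |v|² = 62
cos θ = 44/√6820 ≈ 0.5328
θ ≈ 57.81°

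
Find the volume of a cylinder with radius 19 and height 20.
Volume = pi * r² * h
Volume = pi * 19² * 20
Volume = pi * 361 * 20
Volume = pi * 7220
Volume = 22682.30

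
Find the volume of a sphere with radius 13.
Volume = (4/3) * pi * r³
Volume = (4/3) * pi * 13³
Volume = (4/3) * pi * 2197
Volume = 9202.77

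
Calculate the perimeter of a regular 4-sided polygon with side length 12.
Perimeter = number of sides * side length
Perimeter = 4 * 12
Perimeter = 48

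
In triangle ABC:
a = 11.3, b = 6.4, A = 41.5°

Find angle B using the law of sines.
sin(B)/b = sin(A)/a
sin(B) = b·sin(A)/a = 6.4·sin(41.5°)/11.3 = 0.375289
B = arcsin(0.375289) = 22.04°  (b ≤ a, so B ≤ A and the acute solution is unique)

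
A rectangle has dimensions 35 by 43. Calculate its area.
Area = length * width
Area = 35 * 43
Area = 1505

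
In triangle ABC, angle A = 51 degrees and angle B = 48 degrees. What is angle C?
Sum of angles in a triangle = 180 degrees
Third angle = 180 - 51 - 48
Third angle = 81 degrees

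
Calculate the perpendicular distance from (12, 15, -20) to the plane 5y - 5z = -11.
d = |0(12) + 5(15) + (-5)(-20) - (-11)| / √(0² + 5² + (-5)²) = 186/√50 = 26.3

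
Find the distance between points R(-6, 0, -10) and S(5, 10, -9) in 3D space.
d = √[(11)² + (10)² + (1)²] = √222 = 14.9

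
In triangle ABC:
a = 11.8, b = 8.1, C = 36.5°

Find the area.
Using A = ½ab·sin(C):
A = ½·11.8·8.1·sin(36.5°) = ½·95.58·0.594823 = 28.43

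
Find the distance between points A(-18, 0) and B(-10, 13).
Using the distance formula: d = sqrt((x₂-x₁)² + (y₂-y₁)²)
dx = (-10) - (-18) = 8
dy = 13 - 0 = 13
d = sqrt(8² + 13²) = sqrt(64 + 169) = sqrt(233) = 15.26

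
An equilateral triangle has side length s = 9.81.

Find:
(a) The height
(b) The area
(a) Height h = s·√3/2 = 9.81·√3/2 = 8.496
(b) Area = (√3/4)·s² = (√3/4)·9.81² = (√3/4)·96.2361 = 41.67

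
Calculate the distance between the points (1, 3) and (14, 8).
Using the distance formula: d = sqrt((x₂-x₁)² + (y₂-y₁)²)
dx = 14 - 1 = 13
dy = 8 - 3 = 5
d = sqrt(13² + 5²) = sqrt(169 + 25) = sqrt(194) = 13.93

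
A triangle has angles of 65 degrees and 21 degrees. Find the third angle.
Sum of angles in a triangle = 180 degrees
Third angle = 180 - 65 - 21
Third angle = 94 degrees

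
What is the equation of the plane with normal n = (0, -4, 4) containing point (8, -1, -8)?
d = n·P = (0)(8) + (-4)(-1) + (4)(-8) = -28
Plane: -4y + 4z = -28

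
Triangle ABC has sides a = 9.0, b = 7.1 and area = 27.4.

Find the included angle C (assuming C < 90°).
Area = ½ab·sin(C)  →  sin(C) = 2·Area/(ab)
sin(C) = 2·27.4/(9.0·7.1) = 0.857590
C = arcsin(0.857590) = 59.05°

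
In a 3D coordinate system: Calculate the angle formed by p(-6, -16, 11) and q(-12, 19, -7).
p·q = -309, |p|² = 413, |q|² = 554
cos θ = -309/√228802 ≈ -0.646
θ ≈ 130.2°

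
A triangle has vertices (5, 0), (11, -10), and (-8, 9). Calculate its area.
Using the coordinate formula: Area = (1/2)|x₁(y₂-y₃) + x₂(y₃-y₁) + x₃(y₁-y₂)|
Area = (1/2)|5((-10)-9) + 11(9-0) + (-8)(0-(-10))|
Area = (1/2)|5*(-19) + 11*9 + (-8)*10|
Area = (1/2)|(-95) + 99 + (-80)|
Area = (1/2)*76 = 38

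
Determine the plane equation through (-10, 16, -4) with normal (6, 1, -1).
d = n·P = (6)(-10) + (1)(16) + (-1)(-4) = -40
Plane: 6x + y - z = -40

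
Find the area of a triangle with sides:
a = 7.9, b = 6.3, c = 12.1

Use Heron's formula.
s = (a+b+c)/2 = (7.9+6.3+12.1)/2 = 13.15
A = √(s(s-a)(s-b)(s-c)) = √(13.15·5.25·6.85·1.05)
A = √496.552 = 22.28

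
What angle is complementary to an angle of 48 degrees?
Complementary angles sum to 90 degrees.
Other angle = 90 - 48
Other angle = 42 degrees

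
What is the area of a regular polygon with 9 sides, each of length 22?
For a regular 9-gon with side length s = 22:
Apothem a = s / (2*tan(pi/9)) = 22 / (2*tan(pi/9)) ≈ 30.22225
Perimeter P = 9 * 22 = 198
Area = (1/2) * P * a = (1/2) * 198 * 30.22225 = 2992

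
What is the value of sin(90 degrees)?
sin(90 degrees) = 1
Decimal approximation: 1.0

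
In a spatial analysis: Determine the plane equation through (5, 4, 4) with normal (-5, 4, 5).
d = n·P = (-5)(5) + (4)(4) + (5)(4) = 11
Plane: -5x + 4y + 5z = 11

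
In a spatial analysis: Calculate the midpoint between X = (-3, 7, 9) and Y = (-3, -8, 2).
Midpoint = ((-3-3)/2, (7-8)/2, (9+2)/2) = (-3, -0.5, 5.5)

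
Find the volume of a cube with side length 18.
Volume = s³
Volume = 18³
Volume = 5832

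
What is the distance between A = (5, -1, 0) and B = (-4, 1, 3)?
d = √[(-9)² + (2)² + (3)²] = √94 = 9.695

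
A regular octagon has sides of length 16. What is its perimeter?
Perimeter = number of sides * side length
Perimeter = 8 * 16
Perimeter = 128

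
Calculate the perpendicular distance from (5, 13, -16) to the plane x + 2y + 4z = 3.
d = |1(5) + 2(13) + 4(-16) - (3)| / √(1² + 2² + 4²) = 36/√21 = 7.856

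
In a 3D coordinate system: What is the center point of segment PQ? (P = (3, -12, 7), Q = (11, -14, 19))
Midpoint = ((3+11)/2, (-12-14)/2, (7+19)/2) = (7, -13, 13)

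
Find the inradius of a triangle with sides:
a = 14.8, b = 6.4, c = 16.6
s = (a+b+c)/2 = (14.8+6.4+16.6)/2 = 18.9
Area = √(s(s-a)(s-b)(s-c)) = √(18.9·4.1·12.5·2.3) = 47.2
r = Area/s = 47.2/18.9 = 2.497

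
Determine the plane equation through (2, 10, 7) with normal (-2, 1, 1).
d = n·P = (-2)(2) + (1)(10) + (1)(7) = 13
Plane: -2x + y + z = 13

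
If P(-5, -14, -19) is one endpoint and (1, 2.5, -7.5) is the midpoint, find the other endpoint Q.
Q = (2×1 - (-5), 2×2.5 - (-14), 2×(-7.5) - (-19)) = (7, 19, 4)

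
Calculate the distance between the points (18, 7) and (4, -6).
Using the distance formula: d = sqrt((x₂-x₁)² + (y₂-y₁)²)
dx = 4 - 18 = -14
dy = (-6) - 7 = -13
d = sqrt((-14)² + (-13)²) = sqrt(196 + 169) = sqrt(365) = 19.10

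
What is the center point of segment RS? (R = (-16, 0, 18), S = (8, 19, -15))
Midpoint = ((-16+8)/2, (0+19)/2, (18-15)/2) = (-4, 9.5, 1.5)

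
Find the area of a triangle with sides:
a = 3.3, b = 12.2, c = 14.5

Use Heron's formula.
s = (a+b+c)/2 = (3.3+12.2+14.5)/2 = 15
A = √(s(s-a)(s-b)(s-c)) = √(15·11.7·2.8·0.5)
A = √245.7 = 15.67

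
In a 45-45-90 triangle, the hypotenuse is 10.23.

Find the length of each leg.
In a 45-45-90 triangle, hypotenuse = leg·√2  →  leg = hypotenuse/√2
leg = 10.23/√2 = 7.234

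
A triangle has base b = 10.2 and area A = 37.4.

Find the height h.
A = ½bh  →  h = 2A/b
h = 2·37.4/10.2 = 7.333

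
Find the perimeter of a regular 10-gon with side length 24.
Perimeter = number of sides * side length
Perimeter = 10 * 24
Perimeter = 240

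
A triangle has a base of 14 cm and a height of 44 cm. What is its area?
Area = (1/2) * base * height
Area = (1/2) * 14 * 44
Area = 308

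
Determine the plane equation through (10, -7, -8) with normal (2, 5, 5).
d = n·P = (2)(10) + (5)(-7) + (5)(-8) = -55
Plane: 2x + 5y + 5z = -55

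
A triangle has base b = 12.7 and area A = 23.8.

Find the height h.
A = ½bh  →  h = 2A/b
h = 2·23.8/12.7 = 3.748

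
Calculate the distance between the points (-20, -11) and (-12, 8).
Using the distance formula: d = sqrt((x₂-x₁)² + (y₂-y₁)²)
dx = (-12) - (-20) = 8
dy = 8 - (-11) = 19
d = sqrt(8² + 19²) = sqrt(64 + 361) = sqrt(425) = 20.62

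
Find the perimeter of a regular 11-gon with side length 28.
Perimeter = number of sides * side length
Perimeter = 11 * 28
Perimeter = 308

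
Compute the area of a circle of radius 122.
Area = pi * r²
Area = pi * 122²
Area = pi * 14884
Area = 46759.47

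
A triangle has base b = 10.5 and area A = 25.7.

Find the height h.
A = ½bh  →  h = 2A/b
h = 2·25.7/10.5 = 4.895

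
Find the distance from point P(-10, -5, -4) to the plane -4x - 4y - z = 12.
d = |(-4)(-10) + (-4)(-5) + (-1)(-4) - (12)| / √((-4)² + (-4)² + (-1)²) = 52/√33 = 9.052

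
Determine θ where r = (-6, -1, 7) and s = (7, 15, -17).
r·s = -176, |r|² = 86, |s|² = 563
cos θ = -176/√48418 ≈ -0.7999
θ ≈ 143.1°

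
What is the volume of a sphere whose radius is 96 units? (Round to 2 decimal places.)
Volume = (4/3) * pi * r³
Volume = (4/3) * pi * 96³
Volume = (4/3) * pi * 884736
Volume = 3705973.49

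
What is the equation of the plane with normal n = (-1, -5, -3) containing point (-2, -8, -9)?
d = n·P = (-1)(-2) + (-5)(-8) + (-3)(-9) = 69
Plane: -x - 5y - 3z = 69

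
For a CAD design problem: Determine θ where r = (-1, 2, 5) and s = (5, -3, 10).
r·s = 39, |r|² = 30, |s|² = 134
cos θ = 39/√4020 ≈ 0.6151
θ ≈ 52.04°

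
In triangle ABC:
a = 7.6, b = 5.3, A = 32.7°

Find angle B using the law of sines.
sin(B)/b = sin(A)/a
sin(B) = b·sin(A)/a = 5.3·sin(32.7°)/7.6 = 0.376747
B = arcsin(0.376747) = 22.13°  (b ≤ a, so B ≤ A and the acute solution is unique)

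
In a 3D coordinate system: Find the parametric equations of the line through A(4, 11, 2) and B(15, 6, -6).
Direction vector d = B - A = (11, -5, -8)
x = 4 + 11t, y = 11 - 5t, z = 2 - 8t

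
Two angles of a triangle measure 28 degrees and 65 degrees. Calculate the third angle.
Sum of angles in a triangle = 180 degrees
Third angle = 180 - 28 - 65
Third angle = 87 degrees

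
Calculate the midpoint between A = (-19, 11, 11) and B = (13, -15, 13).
Midpoint = ((-19+13)/2, (11-15)/2, (11+13)/2) = (-3, -2, 12)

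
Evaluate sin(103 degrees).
sin(103 degrees) = 0.9744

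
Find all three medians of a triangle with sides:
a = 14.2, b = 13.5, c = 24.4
Using m_x = ½√(2y² + 2z² - x²):
m_a = ½√(2·13.5² + 2·24.4² - 14.2²) = ½√1353.58 = 18.4
m_b = ½√(2·14.2² + 2·24.4² - 13.5²) = ½√1411.75 = 18.79
m_c = ½√(2·14.2² + 2·13.5² - 24.4²) = ½√172.42 = 6.565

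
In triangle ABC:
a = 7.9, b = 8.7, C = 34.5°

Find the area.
Using A = ½ab·sin(C):
A = ½·7.9·8.7·sin(34.5°) = ½·68.73·0.566406 = 19.46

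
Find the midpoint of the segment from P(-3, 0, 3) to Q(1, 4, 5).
Midpoint = ((-3+1)/2, (0+4)/2, (3+5)/2) = (-1, 2, 4)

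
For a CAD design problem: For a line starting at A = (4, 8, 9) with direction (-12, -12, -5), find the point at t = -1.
P(-1) = (4 + (-12)(-1), 8 + (-12)(-1), 9 + (-5)(-1)) = (16, 20, 14)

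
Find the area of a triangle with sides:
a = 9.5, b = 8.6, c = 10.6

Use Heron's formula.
s = (a+b+c)/2 = (9.5+8.6+10.6)/2 = 14.35
A = √(s(s-a)(s-b)(s-c)) = √(14.35·4.85·5.75·3.75)
A = √1500.7 = 38.74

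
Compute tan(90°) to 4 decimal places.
tan(90 degrees) = undefined
Decimal approximation: undefined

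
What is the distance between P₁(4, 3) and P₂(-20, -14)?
Using the distance formula: d = sqrt((x₂-x₁)² + (y₂-y₁)²)
dx = (-20) - 4 = -24
dy = (-14) - 3 = -17
d = sqrt((-24)² + (-17)²) = sqrt(576 + 289) = sqrt(865) = 29.41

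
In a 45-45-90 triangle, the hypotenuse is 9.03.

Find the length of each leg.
In a 45-45-90 triangle, hypotenuse = leg·√2  →  leg = hypotenuse/√2
leg = 9.03/√2 = 6.385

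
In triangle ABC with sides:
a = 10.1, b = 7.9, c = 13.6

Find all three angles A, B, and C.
By the law of cosines:
cos(A) = (b² + c² - a²)/(2bc) = 0.676471  →  A = 47.43°
cos(B) = (a² + c² - b²)/(2ac) = 0.817414  →  B = 35.17°
cos(C) = (a² + b² - c²)/(2ab) = -0.128713  →  C = 97.4°
Check: A + B + C = 180.0° ✓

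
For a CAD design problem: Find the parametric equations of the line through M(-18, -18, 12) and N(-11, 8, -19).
Direction vector d = N - M = (7, 26, -31)
x = -18 + 7t, y = -18 + 26t, z = 12 - 31t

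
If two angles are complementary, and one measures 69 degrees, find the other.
Complementary angles sum to 90 degrees.
Other angle = 90 - 69
Other angle = 21 degrees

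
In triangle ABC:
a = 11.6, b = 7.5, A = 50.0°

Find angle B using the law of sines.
sin(B)/b = sin(A)/a
sin(B) = b·sin(A)/a = 7.5·sin(50.0°)/11.6 = 0.495287
B = arcsin(0.495287) = 29.69°  (b ≤ a, so B ≤ A and the acute solution is unique)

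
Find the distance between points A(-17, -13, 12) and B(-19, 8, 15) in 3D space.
d = √[(-2)² + (21)² + (3)²] = √454 = 21.31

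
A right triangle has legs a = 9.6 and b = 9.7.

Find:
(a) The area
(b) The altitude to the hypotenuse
(a) Area = ½ab = ½·9.6·9.7 = 46.56
(b) Hypotenuse c = √(9.6² + 9.7²) = √186.25 = 13.6473
    Area = ½·c·h_c  →  h_c = 2·Area/c = 2·46.56/13.6473 = 6.823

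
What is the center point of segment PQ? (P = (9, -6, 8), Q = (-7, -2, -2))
Midpoint = ((9-7)/2, (-6-2)/2, (8-2)/2) = (1, -4, 3)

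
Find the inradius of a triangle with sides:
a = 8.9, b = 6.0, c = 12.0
s = (a+b+c)/2 = (8.9+6.0+12.0)/2 = 13.45
Area = √(s(s-a)(s-b)(s-c)) = √(13.45·4.55·7.45·1.45) = 25.7116
r = Area/s = 25.7116/13.45 = 1.912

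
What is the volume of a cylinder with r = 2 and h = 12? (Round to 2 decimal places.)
Volume = pi * r² * h
Volume = pi * 2² * 12
Volume = pi * 4 * 12
Volume = pi * 48
Volume = 150.80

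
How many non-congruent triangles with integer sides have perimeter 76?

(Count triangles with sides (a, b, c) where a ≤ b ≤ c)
With a ≤ b ≤ c and a + b + c = 76, the triangle inequality a + b > c gives c < 76/2, so c ≤ 37.
Iterate a from 1 to ⌊p/3⌋ = 25; for each a, b ranges from a to ⌊(p−a)/2⌋ with c = p − a − b, keeping only c ≥ b.
Triples: (2, 37, 37), (3, 36, 37), (4, 35, 37), …
Count = 120 triangles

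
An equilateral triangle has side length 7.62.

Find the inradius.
For an equilateral triangle, r = s/(2√3) where s is the side.
r = 7.62/(2√3) = 7.62/3.464102 = 2.2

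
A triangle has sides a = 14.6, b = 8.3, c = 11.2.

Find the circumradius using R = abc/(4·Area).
s = (a+b+c)/2 = 17.05
Area = √(s(s-a)(s-b)(s-c)) = √(17.05·2.45·8.75·5.85) = 46.241
R = abc/(4·Area) = (14.6·8.3·11.2)/(4·46.241) = 1357.216/184.964 = 7.338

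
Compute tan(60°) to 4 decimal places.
tan(60 degrees) = sqrt(3)
Decimal approximation: 1.7321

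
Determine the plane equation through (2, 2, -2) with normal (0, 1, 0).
d = n·P = (0)(2) + (1)(2) + (0)(-2) = 2
Plane: y = 2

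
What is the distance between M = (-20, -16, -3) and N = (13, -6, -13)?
d = √[(33)² + (10)² + (-10)²] = √1289 = 35.9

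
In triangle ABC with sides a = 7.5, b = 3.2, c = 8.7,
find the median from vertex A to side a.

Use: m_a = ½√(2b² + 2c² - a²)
m_a = ½√(2·3.2² + 2·8.7² - 7.5²)
m_a = ½√(20.48 + 151.38 - 56.25) = ½√115.61 = 5.376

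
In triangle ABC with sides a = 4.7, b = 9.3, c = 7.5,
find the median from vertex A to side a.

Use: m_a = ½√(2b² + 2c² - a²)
m_a = ½√(2·9.3² + 2·7.5² - 4.7²)
m_a = ½√(172.98 + 112.5 - 22.09) = ½√263.39 = 8.115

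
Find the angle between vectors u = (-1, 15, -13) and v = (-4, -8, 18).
u·v = -350, |u|² = 395, |v|² = 404
cos θ = -350/√159580 ≈ -0.8762
θ ≈ 151.2°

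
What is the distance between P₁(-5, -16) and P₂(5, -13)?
Using the distance formula: d = sqrt((x₂-x₁)² + (y₂-y₁)²)
dx = 5 - (-5) = 10
dy = (-13) - (-16) = 3
d = sqrt(10² + 3²) = sqrt(100 + 9) = sqrt(109) = 10.44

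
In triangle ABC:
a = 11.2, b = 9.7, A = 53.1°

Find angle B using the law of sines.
sin(B)/b = sin(A)/a
sin(B) = b·sin(A)/a = 9.7·sin(53.1°)/11.2 = 0.692584
B = arcsin(0.692584) = 43.84°  (b ≤ a, so B ≤ A and the acute solution is unique)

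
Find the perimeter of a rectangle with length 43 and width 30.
Perimeter = 2 * (length + width)
Perimeter = 2 * (43 + 30)
Perimeter = 2 * 73
Perimeter = 146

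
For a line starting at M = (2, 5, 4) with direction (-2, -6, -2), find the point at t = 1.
P(1) = (2 + (-2)(1), 5 + (-6)(1), 4 + (-2)(1)) = (0, -1, 2)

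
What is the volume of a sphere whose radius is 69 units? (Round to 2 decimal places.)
Volume = (4/3) * pi * r³
Volume = (4/3) * pi * 69³
Volume = (4/3) * pi * 328509
Volume = 1376055.28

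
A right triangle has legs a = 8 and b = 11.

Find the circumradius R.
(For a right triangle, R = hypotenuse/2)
Hypotenuse c = √(8² + 11²) = √185 = 13.6015
R = c/2 = 6.801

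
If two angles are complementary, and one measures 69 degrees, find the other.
Complementary angles sum to 90 degrees.
Other angle = 90 - 69
Other angle = 21 degrees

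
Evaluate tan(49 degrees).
tan(49 degrees) = 1.1504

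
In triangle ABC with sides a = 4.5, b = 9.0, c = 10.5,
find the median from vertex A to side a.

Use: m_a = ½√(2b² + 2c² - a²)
m_a = ½√(2·9.0² + 2·10.5² - 4.5²)
m_a = ½√(162 + 220.5 - 20.25) = ½√362.25 = 9.516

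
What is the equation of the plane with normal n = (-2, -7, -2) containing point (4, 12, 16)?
d = n·P = (-2)(4) + (-7)(12) + (-2)(16) = -124
Plane: -2x - 7y - 2z = -124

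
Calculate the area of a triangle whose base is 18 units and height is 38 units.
Area = (1/2) * base * height
Area = (1/2) * 18 * 38
Area = 342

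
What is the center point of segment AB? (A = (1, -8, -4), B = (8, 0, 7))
Midpoint = ((1+8)/2, (-8+0)/2, (-4+7)/2) = (4.5, -4, 1.5)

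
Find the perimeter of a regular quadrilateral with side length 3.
Perimeter = number of sides * side length
Perimeter = 4 * 3
Perimeter = 12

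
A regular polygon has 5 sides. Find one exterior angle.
Exterior angle of a regular n-gon = 360/n
Exterior angle = 360/5
Exterior angle = 72 degrees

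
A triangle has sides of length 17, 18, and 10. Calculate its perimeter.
Perimeter = sum of all sides
Perimeter = 17 + 18 + 10
Perimeter = 45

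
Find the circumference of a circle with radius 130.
Circumference = 2 * pi * r
Circumference = 2 * pi * 130
Circumference = 816.81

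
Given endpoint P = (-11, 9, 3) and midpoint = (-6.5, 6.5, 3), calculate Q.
Q = (2×(-6.5) - (-11), 2×6.5 - 9, 2×3 - 3) = (-2, 4, 3)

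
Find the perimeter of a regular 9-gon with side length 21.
Perimeter = number of sides * side length
Perimeter = 9 * 21
Perimeter = 189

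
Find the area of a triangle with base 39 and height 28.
Area = (1/2) * base * height
Area = (1/2) * 39 * 28
Area = 546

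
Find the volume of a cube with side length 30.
Volume = s³
Volume = 30³
Volume = 27000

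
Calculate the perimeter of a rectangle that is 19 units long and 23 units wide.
Perimeter = 2 * (length + width)
Perimeter = 2 * (19 + 23)
Perimeter = 2 * 42
Perimeter = 84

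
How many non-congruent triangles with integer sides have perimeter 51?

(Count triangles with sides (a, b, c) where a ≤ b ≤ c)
With a ≤ b ≤ c and a + b + c = 51, the triangle inequality a + b > c gives c < 51/2, so c ≤ 25.
Iterate a from 1 to ⌊p/3⌋ = 17; for each a, b ranges from a to ⌊(p−a)/2⌋ with c = p − a − b, keeping only c ≥ b.
Triples: (1, 25, 25), (2, 24, 25), (3, 23, 25), …
Count = 61 triangles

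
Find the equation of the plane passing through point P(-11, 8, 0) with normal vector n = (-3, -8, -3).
d = n·P = (-3)(-11) + (-8)(8) + (-3)(0) = -31
Plane: -3x - 8y - 3z = -31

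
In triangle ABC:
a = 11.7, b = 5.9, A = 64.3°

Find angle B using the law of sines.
sin(B)/b = sin(A)/a
sin(B) = b·sin(A)/a = 5.9·sin(64.3°)/11.7 = 0.454389
B = arcsin(0.454389) = 27.03°  (b ≤ a, so B ≤ A and the acute solution is unique)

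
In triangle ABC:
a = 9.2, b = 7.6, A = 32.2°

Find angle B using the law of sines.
sin(B)/b = sin(A)/a
sin(B) = b·sin(A)/a = 7.6·sin(32.2°)/9.2 = 0.440202
B = arcsin(0.440202) = 26.12°  (b ≤ a, so B ≤ A and the acute solution is unique)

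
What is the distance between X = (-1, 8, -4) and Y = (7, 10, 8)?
d = √[(8)² + (2)² + (12)²] = √212 = 14.56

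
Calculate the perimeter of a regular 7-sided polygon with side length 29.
Perimeter = number of sides * side length
Perimeter = 7 * 29
Perimeter = 203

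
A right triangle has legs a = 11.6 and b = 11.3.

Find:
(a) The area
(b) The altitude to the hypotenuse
(a) Area = ½ab = ½·11.6·11.3 = 65.54
(b) Hypotenuse c = √(11.6² + 11.3²) = √262.25 = 16.1941
    Area = ½·c·h_c  →  h_c = 2·Area/c = 2·65.54/16.1941 = 8.094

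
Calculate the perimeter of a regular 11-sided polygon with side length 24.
Perimeter = number of sides * side length
Perimeter = 11 * 24
Perimeter = 264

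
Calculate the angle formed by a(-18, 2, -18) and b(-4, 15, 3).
a·b = 48, |a|² = 652, |b|² = 250
cos θ = 48/√163000 ≈ 0.1189
θ ≈ 83.17°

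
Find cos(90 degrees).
cos(90 degrees) = 0
Decimal approximation: 0.0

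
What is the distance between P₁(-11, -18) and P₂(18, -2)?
Using the distance formula: d = sqrt((x₂-x₁)² + (y₂-y₁)²)
dx = 18 - (-11) = 29
dy = (-2) - (-18) = 16
d = sqrt(29² + 16²) = sqrt(841 + 256) = sqrt(1097) = 33.12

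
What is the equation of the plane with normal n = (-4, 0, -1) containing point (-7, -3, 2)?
d = n·P = (-4)(-7) + (0)(-3) + (-1)(2) = 26
Plane: -4x - z = 26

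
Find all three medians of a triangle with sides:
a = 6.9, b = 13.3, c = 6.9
Using m_x = ½√(2y² + 2z² - x²):
m_a = ½√(2·13.3² + 2·6.9² - 6.9²) = ½√401.39 = 10.02
m_b = ½√(2·6.9² + 2·6.9² - 13.3²) = ½√13.55 = 1.841
m_c = ½√(2·6.9² + 2·13.3² - 6.9²) = ½√401.39 = 10.02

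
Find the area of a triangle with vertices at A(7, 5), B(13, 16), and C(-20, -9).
Using the coordinate formula: Area = (1/2)|x₁(y₂-y₃) + x₂(y₃-y₁) + x₃(y₁-y₂)|
Area = (1/2)|7(16-(-9)) + 13((-9)-5) + (-20)(5-16)|
Area = (1/2)|7*25 + 13*(-14) + (-20)*(-11)|
Area = (1/2)|175 + (-182) + 220|
Area = (1/2)*213 = 106.50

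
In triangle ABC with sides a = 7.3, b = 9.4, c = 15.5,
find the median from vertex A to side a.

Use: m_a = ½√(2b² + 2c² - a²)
m_a = ½√(2·9.4² + 2·15.5² - 7.3²)
m_a = ½√(176.72 + 480.5 - 53.29) = ½√603.93 = 12.29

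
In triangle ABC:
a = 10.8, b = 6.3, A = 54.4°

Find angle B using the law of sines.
sin(B)/b = sin(A)/a
sin(B) = b·sin(A)/a = 6.3·sin(54.4°)/10.8 = 0.474309
B = arcsin(0.474309) = 28.31°  (b ≤ a, so B ≤ A and the acute solution is unique)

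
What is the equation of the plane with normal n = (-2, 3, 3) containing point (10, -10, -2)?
d = n·P = (-2)(10) + (3)(-10) + (3)(-2) = -56
Plane: -2x + 3y + 3z = -56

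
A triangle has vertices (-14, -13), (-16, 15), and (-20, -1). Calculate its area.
Using the coordinate formula: Area = (1/2)|x₁(y₂-y₃) + x₂(y₃-y₁) + x₃(y₁-y₂)|
Area = (1/2)|(-14)(15-(-1)) + (-16)((-1)-(-13)) + (-20)((-13)-15)|
Area = (1/2)|(-14)*16 + (-16)*12 + (-20)*(-28)|
Area = (1/2)|(-224) + (-192) + 560|
Area = (1/2)*144 = 72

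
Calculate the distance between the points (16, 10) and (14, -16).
Using the distance formula: d = sqrt((x₂-x₁)² + (y₂-y₁)²)
dx = 14 - 16 = -2
dy = (-16) - 10 = -26
d = sqrt((-2)² + (-26)²) = sqrt(4 + 676) = sqrt(680) = 26.08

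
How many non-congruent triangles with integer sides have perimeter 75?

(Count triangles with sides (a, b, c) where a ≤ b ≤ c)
With a ≤ b ≤ c and a + b + c = 75, the triangle inequality a + b > c gives c < 75/2, so c ≤ 37.
Iterate a from 1 to ⌊p/3⌋ = 25; for each a, b ranges from a to ⌊(p−a)/2⌋ with c = p − a − b, keeping only c ≥ b.
Triples: (1, 37, 37), (2, 36, 37), (3, 35, 37), …
Count = 127 triangles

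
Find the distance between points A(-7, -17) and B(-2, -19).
Using the distance formula: d = sqrt((x₂-x₁)² + (y₂-y₁)²)
dx = (-2) - (-7) = 5
dy = (-19) - (-17) = -2
d = sqrt(5² + (-2)²) = sqrt(25 + 4) = sqrt(29) = 5.39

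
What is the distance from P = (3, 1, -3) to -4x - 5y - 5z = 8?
d = |(-4)(3) + (-5)(1) + (-5)(-3) - (8)| / √((-4)² + (-5)² + (-5)²) = 10/√66 = 1.231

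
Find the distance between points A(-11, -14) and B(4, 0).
Using the distance formula: d = sqrt((x₂-x₁)² + (y₂-y₁)²)
dx = 4 - (-11) = 15
dy = 0 - (-14) = 14
d = sqrt(15² + 14²) = sqrt(225 + 196) = sqrt(421) = 20.52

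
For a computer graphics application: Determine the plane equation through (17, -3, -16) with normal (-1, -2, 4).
d = n·P = (-1)(17) + (-2)(-3) + (4)(-16) = -75
Plane: -x - 2y + 4z = -75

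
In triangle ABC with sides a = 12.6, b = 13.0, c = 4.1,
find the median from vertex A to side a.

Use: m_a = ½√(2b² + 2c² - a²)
m_a = ½√(2·13.0² + 2·4.1² - 12.6²)
m_a = ½√(338 + 33.62 - 158.76) = ½√212.86 = 7.295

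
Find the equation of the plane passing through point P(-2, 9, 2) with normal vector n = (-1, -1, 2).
d = n·P = (-1)(-2) + (-1)(9) + (2)(2) = -3
Plane: -x - y + 2z = -3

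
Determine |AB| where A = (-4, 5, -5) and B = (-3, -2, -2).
d = √[(1)² + (-7)² + (3)²] = √59 = 7.681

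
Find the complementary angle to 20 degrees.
Complementary angles sum to 90 degrees.
Other angle = 90 - 20
Other angle = 70 degrees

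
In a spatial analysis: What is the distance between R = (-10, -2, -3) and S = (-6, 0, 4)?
d = √[(4)² + (2)² + (7)²] = √69 = 8.307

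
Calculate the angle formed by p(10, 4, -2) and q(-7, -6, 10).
p·q = -114, |p|² = 120, |q|² = 185
cos θ = -114/√22200 ≈ -0.7651
θ ≈ 139.9°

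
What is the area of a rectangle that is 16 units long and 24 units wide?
Area = length * width
Area = 16 * 24
Area = 384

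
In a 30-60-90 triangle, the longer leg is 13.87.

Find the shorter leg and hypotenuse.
In a 30-60-90 triangle, sides are in ratio 1 : √3 : 2.
Long leg = short leg·√3  →  short leg = 13.87/√3 = 8.008
Hypotenuse = 2·(short leg) = 2·13.87/√3 = 16.02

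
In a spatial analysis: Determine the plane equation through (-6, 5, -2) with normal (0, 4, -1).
d = n·P = (0)(-6) + (4)(5) + (-1)(-2) = 22
Plane: 4y - z = 22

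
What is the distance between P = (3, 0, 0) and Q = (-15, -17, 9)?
d = √[(-18)² + (-17)² + (9)²] = √694 = 26.34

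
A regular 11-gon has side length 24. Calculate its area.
For a regular 11-gon with side length s = 24:
Apothem a = s / (2*tan(pi/11)) = 24 / (2*tan(pi/11)) ≈ 40.86825
Perimeter P = 11 * 24 = 264
Area = (1/2) * P * a = (1/2) * 264 * 40.86825 = 5394.61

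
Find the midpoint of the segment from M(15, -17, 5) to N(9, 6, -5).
Midpoint = ((15+9)/2, (-17+6)/2, (5-5)/2) = (12, -5.5, 0)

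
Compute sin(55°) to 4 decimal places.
sin(55 degrees) = 0.8192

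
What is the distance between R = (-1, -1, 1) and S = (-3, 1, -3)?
d = √[(-2)² + (2)² + (-4)²] = √24 = 4.899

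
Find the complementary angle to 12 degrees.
Complementary angles sum to 90 degrees.
Other angle = 90 - 12
Other angle = 78 degrees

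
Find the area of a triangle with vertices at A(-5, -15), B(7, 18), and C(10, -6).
Using the coordinate formula: Area = (1/2)|x₁(y₂-y₃) + x₂(y₃-y₁) + x₃(y₁-y₂)|
Area = (1/2)|(-5)(18-(-6)) + 7((-6)-(-15)) + 10((-15)-18)|
Area = (1/2)|(-5)*24 + 7*9 + 10*(-33)|
Area = (1/2)|(-120) + 63 + (-330)|
Area = (1/2)*387 = 193.50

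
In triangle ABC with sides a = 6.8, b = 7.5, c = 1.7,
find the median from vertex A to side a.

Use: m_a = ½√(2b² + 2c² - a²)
m_a = ½√(2·7.5² + 2·1.7² - 6.8²)
m_a = ½√(112.5 + 5.78 - 46.24) = ½√72.04 = 4.244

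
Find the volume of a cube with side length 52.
Volume = s³
Volume = 52³
Volume = 140608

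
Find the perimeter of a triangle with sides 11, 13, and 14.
Perimeter = sum of all sides
Perimeter = 11 + 13 + 14
Perimeter = 38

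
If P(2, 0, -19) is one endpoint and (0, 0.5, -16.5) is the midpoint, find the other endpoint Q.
Q = (2×0 - 2, 2×0.5 - 0, 2×(-16.5) - (-19)) = (-2, 1, -14)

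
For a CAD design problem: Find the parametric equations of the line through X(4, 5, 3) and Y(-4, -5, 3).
Direction vector d = Y - X = (-8, -10, 0)
x = 4 - 8t, y = 5 - 10t, z = 3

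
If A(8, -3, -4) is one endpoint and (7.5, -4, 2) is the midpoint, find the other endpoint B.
B = (2×7.5 - 8, 2×(-4) - (-3), 2×2 - (-4)) = (7, -5, 8)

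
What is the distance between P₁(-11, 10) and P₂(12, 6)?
Using the distance formula: d = sqrt((x₂-x₁)² + (y₂-y₁)²)
dx = 12 - (-11) = 23
dy = 6 - 10 = -4
d = sqrt(23² + (-4)²) = sqrt(529 + 16) = sqrt(545) = 23.35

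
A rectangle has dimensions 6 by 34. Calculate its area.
Area = length * width
Area = 6 * 34
Area = 204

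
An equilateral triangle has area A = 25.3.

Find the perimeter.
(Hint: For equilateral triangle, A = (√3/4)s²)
A = (√3/4)s²  →  s² = 4A/√3 = 4·25.3/√3 = 58.4278
s = 7.64381
Perimeter = 3s = 22.93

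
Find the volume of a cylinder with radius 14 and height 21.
Volume = pi * r² * h
Volume = pi * 14² * 21
Volume = pi * 196 * 21
Volume = pi * 4116
Volume = 12930.80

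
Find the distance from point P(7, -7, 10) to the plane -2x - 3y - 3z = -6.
d = |(-2)(7) + (-3)(-7) + (-3)(10) - (-6)| / √((-2)² + (-3)² + (-3)²) = 17/√22 = 3.624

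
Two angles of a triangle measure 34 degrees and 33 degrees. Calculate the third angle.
Sum of angles in a triangle = 180 degrees
Third angle = 180 - 34 - 33
Third angle = 113 degrees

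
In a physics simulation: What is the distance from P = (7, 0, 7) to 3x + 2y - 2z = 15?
d = |3(7) + 2(0) + (-2)(7) - (15)| / √(3² + 2² + (-2)²) = 8/√17 = 1.94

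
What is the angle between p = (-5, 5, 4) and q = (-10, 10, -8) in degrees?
p·q = 68, |p|² = 66, |q|² = 264
cos θ = 68/√17424 ≈ 0.5152
θ ≈ 58.99°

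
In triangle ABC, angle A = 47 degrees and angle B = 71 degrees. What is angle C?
Sum of angles in a triangle = 180 degrees
Third angle = 180 - 47 - 71
Third angle = 62 degrees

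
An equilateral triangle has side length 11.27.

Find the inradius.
For an equilateral triangle, r = s/(2√3) where s is the side.
r = 11.27/(2√3) = 11.27/3.464102 = 3.253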